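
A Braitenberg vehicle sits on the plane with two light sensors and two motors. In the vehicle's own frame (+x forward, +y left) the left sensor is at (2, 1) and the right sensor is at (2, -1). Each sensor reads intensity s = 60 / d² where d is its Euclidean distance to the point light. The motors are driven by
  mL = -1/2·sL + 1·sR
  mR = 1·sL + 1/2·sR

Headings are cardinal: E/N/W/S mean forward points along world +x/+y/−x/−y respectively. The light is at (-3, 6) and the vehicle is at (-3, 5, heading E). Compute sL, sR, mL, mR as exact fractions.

15 15/2 0 75/4

left sensor world pos  = (-1, 6); dL² = 4
right sensor world pos = (-1, 4); dR² = 8
sL = 60/4 = 15
sR = 60/8 = 15/2
mL = -1/2·sL + 1·sR = 0
mR = 1·sL + 1/2·sR = 75/4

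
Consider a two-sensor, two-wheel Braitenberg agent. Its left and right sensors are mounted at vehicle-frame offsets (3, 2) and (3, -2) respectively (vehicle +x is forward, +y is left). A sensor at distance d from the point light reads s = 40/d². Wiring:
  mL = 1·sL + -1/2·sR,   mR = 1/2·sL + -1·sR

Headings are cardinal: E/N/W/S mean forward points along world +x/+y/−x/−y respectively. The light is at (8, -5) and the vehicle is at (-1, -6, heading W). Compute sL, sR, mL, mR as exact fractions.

left sensor world pos  = (-4, -8); dL² = 153
right sensor world pos = (-4, -4); dR² = 145
sL = 40/153 = 40/153
sR = 40/145 = 8/29
mL = 1·sL + -1/2·sR = 548/4437
mR = 1/2·sL + -1·sR = -644/4437

40/153 8/29 548/4437 -644/4437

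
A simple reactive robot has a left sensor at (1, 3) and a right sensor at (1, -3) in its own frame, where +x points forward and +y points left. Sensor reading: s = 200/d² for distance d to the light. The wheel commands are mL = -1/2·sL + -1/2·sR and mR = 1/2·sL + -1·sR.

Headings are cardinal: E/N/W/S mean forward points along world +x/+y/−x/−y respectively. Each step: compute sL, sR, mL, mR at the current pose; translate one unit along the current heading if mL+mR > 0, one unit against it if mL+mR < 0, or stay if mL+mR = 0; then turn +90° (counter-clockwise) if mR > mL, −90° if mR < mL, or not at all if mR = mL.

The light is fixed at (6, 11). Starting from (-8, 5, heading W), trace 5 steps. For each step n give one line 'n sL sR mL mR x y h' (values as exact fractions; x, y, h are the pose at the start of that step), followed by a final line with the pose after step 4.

0 100/153 100/117 -500/663 -350/663 -8 5 W
1 200/149 40/61 -9080/9089 140/9089 -7 5 S
2 50/37 25/26 -2225/1924 -275/962 -7 6 E
3 40/61 200/137 -8840/8357 -9460/8357 -8 6 N
4 100/89 4/5 -428/445 -106/445 -8 5 E
final -9 5 N

n=0: pose=(-8,5,W); sL=100/153, sR=100/117; mL=-500/663, mR=-350/663; mL+mR=-50/39 → advance -1; mR−mL=50/221 → turn +1·90°
n=1: pose=(-7,5,S); sL=200/149, sR=40/61; mL=-9080/9089, mR=140/9089; mL+mR=-60/61 → advance -1; mR−mL=9220/9089 → turn +1·90°
n=2: pose=(-7,6,E); sL=50/37, sR=25/26; mL=-2225/1924, mR=-275/962; mL+mR=-75/52 → advance -1; mR−mL=1675/1924 → turn +1·90°
n=3: pose=(-8,6,N); sL=40/61, sR=200/137; mL=-8840/8357, mR=-9460/8357; mL+mR=-300/137 → advance -1; mR−mL=-620/8357 → turn -1·90°
n=4: pose=(-8,5,E); sL=100/89, sR=4/5; mL=-428/445, mR=-106/445; mL+mR=-6/5 → advance -1; mR−mL=322/445 → turn +1·90°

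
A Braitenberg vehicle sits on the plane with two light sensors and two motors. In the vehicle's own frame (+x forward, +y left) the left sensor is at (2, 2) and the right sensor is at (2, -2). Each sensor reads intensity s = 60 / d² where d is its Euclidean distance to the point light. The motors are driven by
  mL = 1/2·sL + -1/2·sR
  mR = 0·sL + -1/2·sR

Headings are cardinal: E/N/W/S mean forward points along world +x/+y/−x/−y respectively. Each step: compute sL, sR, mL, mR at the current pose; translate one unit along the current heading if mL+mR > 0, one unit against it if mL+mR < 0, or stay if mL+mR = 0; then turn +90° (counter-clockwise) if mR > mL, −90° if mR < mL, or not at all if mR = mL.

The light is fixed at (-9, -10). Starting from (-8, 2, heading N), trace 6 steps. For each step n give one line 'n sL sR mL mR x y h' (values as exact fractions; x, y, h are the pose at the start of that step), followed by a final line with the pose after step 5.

n=0: pose=(-8,2,N); sL=60/197, sR=12/41; mL=48/8077, mR=-6/41; mL+mR=-1134/8077 → advance -1; mR−mL=-30/197 → turn -1·90°
n=1: pose=(-8,1,E); sL=30/89, sR=2/3; mL=-44/267, mR=-1/3; mL+mR=-133/267 → advance -1; mR−mL=-15/89 → turn -1·90°
n=2: pose=(-9,1,S); sL=12/17, sR=12/17; mL=0, mR=-6/17; mL+mR=-6/17 → advance -1; mR−mL=-6/17 → turn -1·90°
n=3: pose=(-9,2,W); sL=15/26, sR=3/10; mL=9/65, mR=-3/20; mL+mR=-3/260 → advance -1; mR−mL=-15/52 → turn -1·90°
n=4: pose=(-8,2,N); sL=60/197, sR=12/41; mL=48/8077, mR=-6/41; mL+mR=-1134/8077 → advance -1; mR−mL=-30/197 → turn -1·90°
n=5: pose=(-8,1,E); sL=30/89, sR=2/3; mL=-44/267, mR=-1/3; mL+mR=-133/267 → advance -1; mR−mL=-15/89 → turn -1·90°

0 60/197 12/41 48/8077 -6/41 -8 2 N
1 30/89 2/3 -44/267 -1/3 -8 1 E
2 12/17 12/17 0 -6/17 -9 1 S
3 15/26 3/10 9/65 -3/20 -9 2 W
4 60/197 12/41 48/8077 -6/41 -8 2 N
5 30/89 2/3 -44/267 -1/3 -8 1 E
final -9 1 S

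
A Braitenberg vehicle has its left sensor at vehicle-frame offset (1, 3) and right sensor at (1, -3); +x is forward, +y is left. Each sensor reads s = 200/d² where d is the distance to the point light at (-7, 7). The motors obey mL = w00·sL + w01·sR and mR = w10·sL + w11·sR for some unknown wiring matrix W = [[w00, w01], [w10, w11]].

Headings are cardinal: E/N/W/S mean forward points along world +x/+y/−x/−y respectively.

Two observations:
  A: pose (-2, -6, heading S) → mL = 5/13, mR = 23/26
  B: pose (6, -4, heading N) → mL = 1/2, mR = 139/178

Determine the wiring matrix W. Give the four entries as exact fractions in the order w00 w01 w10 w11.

obs A: pose=(-2,-6,S) → sL=10/13, sR=1, mL=5/13, mR=23/26
obs B: pose=(6,-4,N) → sL=1, sR=50/89, mL=1/2, mR=139/178
sensor matrix S = [[10/13, 1], [1, 50/89]]; det S = -657/1157
solve [mL_A; mL_B] = S·[w00; w01] and [mR_A; mR_B] = S·[w10; w11]:
  w00 = 1/2, w01 = 0, w10 = 1/2, w11 = 1/2

1/2 0 1/2 1/2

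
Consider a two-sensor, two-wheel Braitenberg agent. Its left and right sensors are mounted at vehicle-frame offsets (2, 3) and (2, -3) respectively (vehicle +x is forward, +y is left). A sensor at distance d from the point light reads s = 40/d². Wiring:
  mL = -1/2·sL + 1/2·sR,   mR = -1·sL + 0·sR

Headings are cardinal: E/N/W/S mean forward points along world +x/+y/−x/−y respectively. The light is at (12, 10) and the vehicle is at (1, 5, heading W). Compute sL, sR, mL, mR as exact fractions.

left sensor world pos  = (-1, 2); dL² = 233
right sensor world pos = (-1, 8); dR² = 173
sL = 40/233 = 40/233
sR = 40/173 = 40/173
mL = -1/2·sL + 1/2·sR = 1200/40309
mR = -1·sL + 0·sR = -40/233

40/233 40/173 1200/40309 -40/233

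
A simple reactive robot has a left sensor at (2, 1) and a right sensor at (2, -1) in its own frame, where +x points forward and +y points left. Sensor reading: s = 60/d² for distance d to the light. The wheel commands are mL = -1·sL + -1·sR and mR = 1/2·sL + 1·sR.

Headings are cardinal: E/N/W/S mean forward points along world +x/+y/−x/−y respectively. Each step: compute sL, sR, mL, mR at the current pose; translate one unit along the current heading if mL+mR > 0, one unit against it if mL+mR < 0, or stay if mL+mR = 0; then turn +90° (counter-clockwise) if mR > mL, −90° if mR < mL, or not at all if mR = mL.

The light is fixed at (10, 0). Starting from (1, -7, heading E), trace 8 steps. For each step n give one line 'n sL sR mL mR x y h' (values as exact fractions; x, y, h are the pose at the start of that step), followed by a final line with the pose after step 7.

0 12/17 60/113 -2376/1921 1698/1921 1 -7 E
1 30/73 30/53 -3780/3869 2985/3869 0 -7 N
2 4/15 60/193 -1672/2895 1286/2895 0 -8 W
3 15/41 3/10 -273/410 99/205 1 -8 S
4 12/17 60/113 -2376/1921 1698/1921 1 -7 E
5 30/73 30/53 -3780/3869 2985/3869 0 -7 N
6 4/15 60/193 -1672/2895 1286/2895 0 -8 W
7 15/41 3/10 -273/410 99/205 1 -8 S
final 1 -7 E

n=0: pose=(1,-7,E); sL=12/17, sR=60/113; mL=-2376/1921, mR=1698/1921; mL+mR=-6/17 → advance -1; mR−mL=4074/1921 → turn +1·90°
n=1: pose=(0,-7,N); sL=30/73, sR=30/53; mL=-3780/3869, mR=2985/3869; mL+mR=-15/73 → advance -1; mR−mL=6765/3869 → turn +1·90°
n=2: pose=(0,-8,W); sL=4/15, sR=60/193; mL=-1672/2895, mR=1286/2895; mL+mR=-2/15 → advance -1; mR−mL=986/965 → turn +1·90°
n=3: pose=(1,-8,S); sL=15/41, sR=3/10; mL=-273/410, mR=99/205; mL+mR=-15/82 → advance -1; mR−mL=471/410 → turn +1·90°
n=4: pose=(1,-7,E); sL=12/17, sR=60/113; mL=-2376/1921, mR=1698/1921; mL+mR=-6/17 → advance -1; mR−mL=4074/1921 → turn +1·90°
n=5: pose=(0,-7,N); sL=30/73, sR=30/53; mL=-3780/3869, mR=2985/3869; mL+mR=-15/73 → advance -1; mR−mL=6765/3869 → turn +1·90°
n=6: pose=(0,-8,W); sL=4/15, sR=60/193; mL=-1672/2895, mR=1286/2895; mL+mR=-2/15 → advance -1; mR−mL=986/965 → turn +1·90°
n=7: pose=(1,-8,S); sL=15/41, sR=3/10; mL=-273/410, mR=99/205; mL+mR=-15/82 → advance -1; mR−mL=471/410 → turn +1·90°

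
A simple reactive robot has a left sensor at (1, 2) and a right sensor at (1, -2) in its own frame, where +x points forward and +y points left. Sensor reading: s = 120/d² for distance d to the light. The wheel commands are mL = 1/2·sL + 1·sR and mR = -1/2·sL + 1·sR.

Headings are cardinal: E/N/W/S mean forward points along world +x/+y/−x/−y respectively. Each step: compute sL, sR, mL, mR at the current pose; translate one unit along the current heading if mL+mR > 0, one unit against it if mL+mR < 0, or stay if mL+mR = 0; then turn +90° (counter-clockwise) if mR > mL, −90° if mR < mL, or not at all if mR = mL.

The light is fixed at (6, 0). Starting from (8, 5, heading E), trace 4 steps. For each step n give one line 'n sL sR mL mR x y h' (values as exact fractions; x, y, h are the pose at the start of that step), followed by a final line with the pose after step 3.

0 60/29 20/3 670/87 490/87 8 5 E
1 120/41 120/17 5940/697 3900/697 9 5 S
2 15 3 21/2 -9/2 9 4 W
3 24/5 120/41 1092/205 108/205 8 4 N
final 8 5 E

n=0: pose=(8,5,E); sL=60/29, sR=20/3; mL=670/87, mR=490/87; mL+mR=40/3 → advance +1; mR−mL=-60/29 → turn -1·90°
n=1: pose=(9,5,S); sL=120/41, sR=120/17; mL=5940/697, mR=3900/697; mL+mR=240/17 → advance +1; mR−mL=-120/41 → turn -1·90°
n=2: pose=(9,4,W); sL=15, sR=3; mL=21/2, mR=-9/2; mL+mR=6 → advance +1; mR−mL=-15 → turn -1·90°
n=3: pose=(8,4,N); sL=24/5, sR=120/41; mL=1092/205, mR=108/205; mL+mR=240/41 → advance +1; mR−mL=-24/5 → turn -1·90°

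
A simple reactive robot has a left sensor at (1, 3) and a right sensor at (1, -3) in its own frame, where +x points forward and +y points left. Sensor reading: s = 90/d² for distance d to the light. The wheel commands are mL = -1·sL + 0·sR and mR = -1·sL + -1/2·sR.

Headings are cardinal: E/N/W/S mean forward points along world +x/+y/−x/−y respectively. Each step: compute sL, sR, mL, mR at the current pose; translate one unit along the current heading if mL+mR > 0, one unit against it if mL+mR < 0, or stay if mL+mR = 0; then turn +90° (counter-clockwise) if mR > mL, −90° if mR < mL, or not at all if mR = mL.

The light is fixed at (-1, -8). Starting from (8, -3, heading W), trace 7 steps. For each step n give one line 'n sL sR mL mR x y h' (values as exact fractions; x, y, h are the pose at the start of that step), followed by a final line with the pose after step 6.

n=0: pose=(8,-3,W); sL=45/34, sR=45/64; mL=-45/34, mR=-3645/2176; mL+mR=-6525/2176 → advance -1; mR−mL=-45/128 → turn -1·90°
n=1: pose=(9,-3,N); sL=18/17, sR=18/41; mL=-18/17, mR=-891/697; mL+mR=-1629/697 → advance -1; mR−mL=-9/41 → turn -1·90°
n=2: pose=(9,-4,E); sL=9/17, sR=45/61; mL=-9/17, mR=-1863/2074; mL+mR=-2961/2074 → advance -1; mR−mL=-45/122 → turn -1·90°
n=3: pose=(8,-4,S); sL=10/17, sR=2; mL=-10/17, mR=-27/17; mL+mR=-37/17 → advance -1; mR−mL=-1 → turn -1·90°
n=4: pose=(8,-3,W); sL=45/34, sR=45/64; mL=-45/34, mR=-3645/2176; mL+mR=-6525/2176 → advance -1; mR−mL=-45/128 → turn -1·90°
n=5: pose=(9,-3,N); sL=18/17, sR=18/41; mL=-18/17, mR=-891/697; mL+mR=-1629/697 → advance -1; mR−mL=-9/41 → turn -1·90°
n=6: pose=(9,-4,E); sL=9/17, sR=45/61; mL=-9/17, mR=-1863/2074; mL+mR=-2961/2074 → advance -1; mR−mL=-45/122 → turn -1·90°

0 45/34 45/64 -45/34 -3645/2176 8 -3 W
1 18/17 18/41 -18/17 -891/697 9 -3 N
2 9/17 45/61 -9/17 -1863/2074 9 -4 E
3 10/17 2 -10/17 -27/17 8 -4 S
4 45/34 45/64 -45/34 -3645/2176 8 -3 W
5 18/17 18/41 -18/17 -891/697 9 -3 N
6 9/17 45/61 -9/17 -1863/2074 9 -4 E
final 8 -4 S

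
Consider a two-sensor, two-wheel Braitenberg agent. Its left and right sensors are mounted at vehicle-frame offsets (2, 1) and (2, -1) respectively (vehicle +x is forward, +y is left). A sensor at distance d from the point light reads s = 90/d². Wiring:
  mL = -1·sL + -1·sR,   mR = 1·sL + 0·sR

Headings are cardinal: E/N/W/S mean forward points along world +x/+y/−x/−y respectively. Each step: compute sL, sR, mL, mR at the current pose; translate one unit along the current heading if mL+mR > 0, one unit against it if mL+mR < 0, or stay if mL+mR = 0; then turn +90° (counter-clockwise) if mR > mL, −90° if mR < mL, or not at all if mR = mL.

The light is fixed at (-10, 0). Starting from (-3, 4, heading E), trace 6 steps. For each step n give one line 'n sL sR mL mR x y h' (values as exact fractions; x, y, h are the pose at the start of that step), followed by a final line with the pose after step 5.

n=0: pose=(-3,4,E); sL=45/53, sR=1; mL=-98/53, mR=45/53; mL+mR=-1 → advance -1; mR−mL=143/53 → turn +1·90°
n=1: pose=(-4,4,N); sL=90/61, sR=18/17; mL=-2628/1037, mR=90/61; mL+mR=-18/17 → advance -1; mR−mL=4158/1037 → turn +1·90°
n=2: pose=(-4,3,W); sL=9/2, sR=45/16; mL=-117/16, mR=9/2; mL+mR=-45/16 → advance -1; mR−mL=189/16 → turn +1·90°
n=3: pose=(-3,3,S); sL=18/13, sR=90/37; mL=-1836/481, mR=18/13; mL+mR=-90/37 → advance -1; mR−mL=2502/481 → turn +1·90°
n=4: pose=(-3,4,E); sL=45/53, sR=1; mL=-98/53, mR=45/53; mL+mR=-1 → advance -1; mR−mL=143/53 → turn +1·90°
n=5: pose=(-4,4,N); sL=90/61, sR=18/17; mL=-2628/1037, mR=90/61; mL+mR=-18/17 → advance -1; mR−mL=4158/1037 → turn +1·90°

0 45/53 1 -98/53 45/53 -3 4 E
1 90/61 18/17 -2628/1037 90/61 -4 4 N
2 9/2 45/16 -117/16 9/2 -4 3 W
3 18/13 90/37 -1836/481 18/13 -3 3 S
4 45/53 1 -98/53 45/53 -3 4 E
5 90/61 18/17 -2628/1037 90/61 -4 4 N
final -4 3 W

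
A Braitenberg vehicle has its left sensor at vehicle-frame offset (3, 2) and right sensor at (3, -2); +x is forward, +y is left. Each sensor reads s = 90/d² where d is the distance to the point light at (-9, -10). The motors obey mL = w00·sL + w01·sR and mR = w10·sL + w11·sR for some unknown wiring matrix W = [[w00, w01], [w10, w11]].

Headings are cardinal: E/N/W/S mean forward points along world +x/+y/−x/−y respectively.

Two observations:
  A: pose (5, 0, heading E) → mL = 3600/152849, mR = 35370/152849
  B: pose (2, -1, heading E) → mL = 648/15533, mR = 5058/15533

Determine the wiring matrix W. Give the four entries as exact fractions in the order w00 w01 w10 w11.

obs A: pose=(5,0,E) → sL=90/433, sR=90/353, mL=3600/152849, mR=35370/152849
obs B: pose=(2,-1,E) → sL=90/317, sR=18/49, mL=648/15533, mR=5058/15533
sensor matrix S = [[90/433, 90/353], [90/317, 18/49]]; det S = 9421920/2374203517
solve [mL_A; mL_B] = S·[w00; w01] and [mR_A; mR_B] = S·[w10; w11]:
  w00 = -1/2, w01 = 1/2, w10 = 1/2, w11 = 1/2

-1/2 1/2 1/2 1/2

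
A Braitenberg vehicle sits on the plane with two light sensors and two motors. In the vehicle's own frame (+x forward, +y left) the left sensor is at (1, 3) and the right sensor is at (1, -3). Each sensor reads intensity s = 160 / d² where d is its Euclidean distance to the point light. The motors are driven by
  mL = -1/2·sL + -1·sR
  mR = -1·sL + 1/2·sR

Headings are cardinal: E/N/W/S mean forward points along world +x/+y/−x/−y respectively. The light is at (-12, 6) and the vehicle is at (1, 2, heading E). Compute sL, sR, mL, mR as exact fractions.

left sensor world pos  = (2, 5); dL² = 197
right sensor world pos = (2, -1); dR² = 245
sL = 160/197 = 160/197
sR = 160/245 = 32/49
mL = -1/2·sL + -1·sR = -10224/9653
mR = -1·sL + 1/2·sR = -4688/9653

160/197 32/49 -10224/9653 -4688/9653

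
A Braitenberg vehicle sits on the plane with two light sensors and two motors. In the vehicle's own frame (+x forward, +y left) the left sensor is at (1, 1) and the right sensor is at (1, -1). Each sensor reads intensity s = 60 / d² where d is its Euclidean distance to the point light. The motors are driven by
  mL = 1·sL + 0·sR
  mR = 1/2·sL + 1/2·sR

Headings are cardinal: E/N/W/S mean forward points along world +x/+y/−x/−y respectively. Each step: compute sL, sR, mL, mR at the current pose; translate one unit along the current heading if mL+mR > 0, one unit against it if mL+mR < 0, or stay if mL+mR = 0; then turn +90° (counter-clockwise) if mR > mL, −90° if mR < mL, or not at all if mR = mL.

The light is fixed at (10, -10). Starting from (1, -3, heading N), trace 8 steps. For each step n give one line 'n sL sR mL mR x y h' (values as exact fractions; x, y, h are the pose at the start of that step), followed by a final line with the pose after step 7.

n=0: pose=(1,-3,N); sL=15/41, sR=15/32; mL=15/41, mR=1095/2624; mL+mR=2055/2624 → advance +1; mR−mL=135/2624 → turn +1·90°
n=1: pose=(1,-2,W); sL=60/149, sR=60/181; mL=60/149, mR=9900/26969; mL+mR=20760/26969 → advance +1; mR−mL=-960/26969 → turn -1·90°
n=2: pose=(0,-2,N); sL=30/101, sR=10/27; mL=30/101, mR=910/2727; mL+mR=1720/2727 → advance +1; mR−mL=100/2727 → turn +1·90°
n=3: pose=(0,-1,W); sL=12/37, sR=60/221; mL=12/37, mR=2436/8177; mL+mR=5088/8177 → advance +1; mR−mL=-216/8177 → turn -1·90°
n=4: pose=(-1,-1,N); sL=15/61, sR=3/10; mL=15/61, mR=333/1220; mL+mR=633/1220 → advance +1; mR−mL=33/1220 → turn +1·90°
n=5: pose=(-1,0,W); sL=4/15, sR=12/53; mL=4/15, mR=196/795; mL+mR=136/265 → advance +1; mR−mL=-16/795 → turn -1·90°
n=6: pose=(-2,0,N); sL=6/29, sR=30/121; mL=6/29, mR=798/3509; mL+mR=1524/3509 → advance +1; mR−mL=72/3509 → turn +1·90°
n=7: pose=(-2,1,W); sL=60/269, sR=60/313; mL=60/269, mR=17460/84197; mL+mR=36240/84197 → advance +1; mR−mL=-1320/84197 → turn -1·90°

0 15/41 15/32 15/41 1095/2624 1 -3 N
1 60/149 60/181 60/149 9900/26969 1 -2 W
2 30/101 10/27 30/101 910/2727 0 -2 N
3 12/37 60/221 12/37 2436/8177 0 -1 W
4 15/61 3/10 15/61 333/1220 -1 -1 N
5 4/15 12/53 4/15 196/795 -1 0 W
6 6/29 30/121 6/29 798/3509 -2 0 N
7 60/269 60/313 60/269 17460/84197 -2 1 W
final -3 1 N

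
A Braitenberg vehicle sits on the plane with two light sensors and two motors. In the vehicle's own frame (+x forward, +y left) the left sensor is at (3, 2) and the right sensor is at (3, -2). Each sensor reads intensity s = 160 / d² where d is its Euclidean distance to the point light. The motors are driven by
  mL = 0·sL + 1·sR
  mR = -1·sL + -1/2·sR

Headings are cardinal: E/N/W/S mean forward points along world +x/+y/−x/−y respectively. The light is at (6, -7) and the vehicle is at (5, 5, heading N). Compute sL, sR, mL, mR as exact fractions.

left sensor world pos  = (3, 8); dL² = 234
right sensor world pos = (7, 8); dR² = 226
sL = 160/234 = 80/117
sR = 160/226 = 80/113
mL = 0·sL + 1·sR = 80/113
mR = -1·sL + -1/2·sR = -13720/13221

80/117 80/113 80/113 -13720/13221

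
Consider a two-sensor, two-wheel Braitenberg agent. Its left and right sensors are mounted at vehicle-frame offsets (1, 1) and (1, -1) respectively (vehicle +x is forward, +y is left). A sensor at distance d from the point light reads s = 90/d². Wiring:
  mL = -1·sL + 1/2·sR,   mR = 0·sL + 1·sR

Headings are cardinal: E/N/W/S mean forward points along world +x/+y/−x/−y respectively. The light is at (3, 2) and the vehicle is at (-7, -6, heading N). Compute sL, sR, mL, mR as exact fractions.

left sensor world pos  = (-8, -5); dL² = 170
right sensor world pos = (-6, -5); dR² = 130
sL = 90/170 = 9/17
sR = 90/130 = 9/13
mL = -1·sL + 1/2·sR = -81/442
mR = 0·sL + 1·sR = 9/13

9/17 9/13 -81/442 9/13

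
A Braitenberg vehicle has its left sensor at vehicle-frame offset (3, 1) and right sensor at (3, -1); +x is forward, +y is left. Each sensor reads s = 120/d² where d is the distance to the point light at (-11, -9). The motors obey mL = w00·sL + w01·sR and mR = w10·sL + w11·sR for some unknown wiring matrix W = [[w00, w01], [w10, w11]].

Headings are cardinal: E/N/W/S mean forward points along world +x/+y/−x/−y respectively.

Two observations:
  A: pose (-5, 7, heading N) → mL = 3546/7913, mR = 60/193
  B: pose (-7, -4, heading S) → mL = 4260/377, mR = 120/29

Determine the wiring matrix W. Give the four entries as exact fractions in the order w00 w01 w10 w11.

1/2 1 1 0

obs A: pose=(-5,7,N) → sL=60/193, sR=12/41, mL=3546/7913, mR=60/193
obs B: pose=(-7,-4,S) → sL=120/29, sR=120/13, mL=4260/377, mR=120/29
sensor matrix S = [[60/193, 12/41], [120/29, 120/13]]; det S = 4947840/2983201
solve [mL_A; mL_B] = S·[w00; w01] and [mR_A; mR_B] = S·[w10; w11]:
  w00 = 1/2, w01 = 1, w10 = 1, w11 = 0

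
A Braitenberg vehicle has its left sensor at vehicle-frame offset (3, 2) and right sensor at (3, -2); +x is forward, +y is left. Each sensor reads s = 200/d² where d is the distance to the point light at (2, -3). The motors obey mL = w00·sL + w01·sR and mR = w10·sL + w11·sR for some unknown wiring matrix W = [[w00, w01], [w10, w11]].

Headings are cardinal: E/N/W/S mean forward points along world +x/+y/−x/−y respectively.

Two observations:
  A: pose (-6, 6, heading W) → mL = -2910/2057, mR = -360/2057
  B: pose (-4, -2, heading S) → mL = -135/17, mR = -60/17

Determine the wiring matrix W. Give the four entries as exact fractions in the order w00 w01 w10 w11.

-1/2 -1 -1/2 1/2

obs A: pose=(-6,6,W) → sL=20/17, sR=100/121, mL=-2910/2057, mR=-360/2057
obs B: pose=(-4,-2,S) → sL=10, sR=50/17, mL=-135/17, mR=-60/17
sensor matrix S = [[20/17, 100/121], [10, 50/17]]; det S = -168000/34969
solve [mL_A; mL_B] = S·[w00; w01] and [mR_A; mR_B] = S·[w10; w11]:
  w00 = -1/2, w01 = -1, w10 = -1/2, w11 = 1/2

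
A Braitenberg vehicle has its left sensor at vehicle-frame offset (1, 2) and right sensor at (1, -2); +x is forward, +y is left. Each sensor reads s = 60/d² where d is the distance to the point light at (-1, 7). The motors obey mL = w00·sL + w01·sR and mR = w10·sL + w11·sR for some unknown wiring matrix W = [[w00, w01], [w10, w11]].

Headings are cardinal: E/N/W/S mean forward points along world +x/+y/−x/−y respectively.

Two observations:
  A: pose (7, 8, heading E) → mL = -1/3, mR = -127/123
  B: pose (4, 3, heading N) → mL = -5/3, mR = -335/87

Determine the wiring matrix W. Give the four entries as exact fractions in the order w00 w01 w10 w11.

obs A: pose=(7,8,E) → sL=2/3, sR=30/41, mL=-1/3, mR=-127/123
obs B: pose=(4,3,N) → sL=10/3, sR=30/29, mL=-5/3, mR=-335/87
sensor matrix S = [[2/3, 30/41], [10/3, 30/29]]; det S = -2080/1189
solve [mL_A; mL_B] = S·[w00; w01] and [mR_A; mR_B] = S·[w10; w11]:
  w00 = -1/2, w01 = 0, w10 = -1, w11 = -1/2

-1/2 0 -1 -1/2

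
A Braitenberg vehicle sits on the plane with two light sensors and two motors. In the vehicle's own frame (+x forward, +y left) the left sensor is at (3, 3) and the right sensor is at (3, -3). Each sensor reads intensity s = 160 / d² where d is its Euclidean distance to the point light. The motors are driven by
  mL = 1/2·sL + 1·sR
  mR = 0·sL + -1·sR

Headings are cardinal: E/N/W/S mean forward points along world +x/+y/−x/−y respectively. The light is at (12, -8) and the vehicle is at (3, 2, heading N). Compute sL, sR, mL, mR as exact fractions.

left sensor world pos  = (0, 5); dL² = 313
right sensor world pos = (6, 5); dR² = 205
sL = 160/313 = 160/313
sR = 160/205 = 32/41
mL = 1/2·sL + 1·sR = 13296/12833
mR = 0·sL + -1·sR = -32/41

160/313 32/41 13296/12833 -32/41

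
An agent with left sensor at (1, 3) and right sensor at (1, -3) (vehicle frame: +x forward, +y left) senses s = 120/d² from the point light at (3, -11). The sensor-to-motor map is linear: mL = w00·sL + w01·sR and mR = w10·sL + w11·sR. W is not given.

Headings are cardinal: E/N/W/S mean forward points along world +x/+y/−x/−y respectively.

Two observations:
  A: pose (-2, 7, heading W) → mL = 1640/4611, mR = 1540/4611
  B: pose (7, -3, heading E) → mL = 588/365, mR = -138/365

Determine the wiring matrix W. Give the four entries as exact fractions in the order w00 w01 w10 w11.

1/2 1/2 1 -1/2

obs A: pose=(-2,7,W) → sL=40/87, sR=40/159, mL=1640/4611, mR=1540/4611
obs B: pose=(7,-3,E) → sL=60/73, sR=12/5, mL=588/365, mR=-138/365
sensor matrix S = [[40/87, 40/159], [60/73, 12/5]]; det S = 100608/112201
solve [mL_A; mL_B] = S·[w00; w01] and [mR_A; mR_B] = S·[w10; w11]:
  w00 = 1/2, w01 = 1/2, w10 = 1, w11 = -1/2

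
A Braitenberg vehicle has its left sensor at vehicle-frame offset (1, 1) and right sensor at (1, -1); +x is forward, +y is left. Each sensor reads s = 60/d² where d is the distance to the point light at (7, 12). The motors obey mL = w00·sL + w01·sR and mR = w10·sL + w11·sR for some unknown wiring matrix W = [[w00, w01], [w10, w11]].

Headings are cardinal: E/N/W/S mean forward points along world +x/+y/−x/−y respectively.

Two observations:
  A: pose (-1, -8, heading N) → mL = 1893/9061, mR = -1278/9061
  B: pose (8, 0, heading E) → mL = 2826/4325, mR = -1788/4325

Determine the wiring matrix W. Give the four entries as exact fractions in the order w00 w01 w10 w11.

1 1/2 -1/2 -1/2

obs A: pose=(-1,-8,N) → sL=30/221, sR=6/41, mL=1893/9061, mR=-1278/9061
obs B: pose=(8,0,E) → sL=12/25, sR=60/173, mL=2826/4325, mR=-1788/4325
sensor matrix S = [[30/221, 6/41], [12/25, 60/173]]; det S = -907776/39188825
solve [mL_A; mL_B] = S·[w00; w01] and [mR_A; mR_B] = S·[w10; w11]:
  w00 = 1, w01 = 1/2, w10 = -1/2, w11 = -1/2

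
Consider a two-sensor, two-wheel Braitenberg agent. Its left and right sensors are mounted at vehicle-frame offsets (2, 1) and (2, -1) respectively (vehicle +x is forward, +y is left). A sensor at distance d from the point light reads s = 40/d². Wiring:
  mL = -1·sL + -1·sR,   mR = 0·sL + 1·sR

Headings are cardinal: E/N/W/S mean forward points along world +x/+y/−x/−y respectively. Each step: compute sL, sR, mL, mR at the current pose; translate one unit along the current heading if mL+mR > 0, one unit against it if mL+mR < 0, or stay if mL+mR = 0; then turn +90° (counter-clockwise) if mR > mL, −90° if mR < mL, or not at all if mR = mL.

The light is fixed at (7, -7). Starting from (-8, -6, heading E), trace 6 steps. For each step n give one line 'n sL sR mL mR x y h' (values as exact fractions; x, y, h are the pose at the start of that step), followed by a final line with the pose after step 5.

n=0: pose=(-8,-6,E); sL=40/173, sR=40/169; mL=-13680/29237, mR=40/169; mL+mR=-40/173 → advance -1; mR−mL=20600/29237 → turn +1·90°
n=1: pose=(-9,-6,N); sL=20/149, sR=20/117; mL=-5320/17433, mR=20/117; mL+mR=-20/149 → advance -1; mR−mL=8300/17433 → turn +1·90°
n=2: pose=(-9,-7,W); sL=8/65, sR=8/65; mL=-16/65, mR=8/65; mL+mR=-8/65 → advance -1; mR−mL=24/65 → turn +1·90°
n=3: pose=(-8,-7,S); sL=1/5, sR=2/13; mL=-23/65, mR=2/13; mL+mR=-1/5 → advance -1; mR−mL=33/65 → turn +1·90°
n=4: pose=(-8,-6,E); sL=40/173, sR=40/169; mL=-13680/29237, mR=40/169; mL+mR=-40/173 → advance -1; mR−mL=20600/29237 → turn +1·90°
n=5: pose=(-9,-6,N); sL=20/149, sR=20/117; mL=-5320/17433, mR=20/117; mL+mR=-20/149 → advance -1; mR−mL=8300/17433 → turn +1·90°

0 40/173 40/169 -13680/29237 40/169 -8 -6 E
1 20/149 20/117 -5320/17433 20/117 -9 -6 N
2 8/65 8/65 -16/65 8/65 -9 -7 W
3 1/5 2/13 -23/65 2/13 -8 -7 S
4 40/173 40/169 -13680/29237 40/169 -8 -6 E
5 20/149 20/117 -5320/17433 20/117 -9 -6 N
final -9 -7 W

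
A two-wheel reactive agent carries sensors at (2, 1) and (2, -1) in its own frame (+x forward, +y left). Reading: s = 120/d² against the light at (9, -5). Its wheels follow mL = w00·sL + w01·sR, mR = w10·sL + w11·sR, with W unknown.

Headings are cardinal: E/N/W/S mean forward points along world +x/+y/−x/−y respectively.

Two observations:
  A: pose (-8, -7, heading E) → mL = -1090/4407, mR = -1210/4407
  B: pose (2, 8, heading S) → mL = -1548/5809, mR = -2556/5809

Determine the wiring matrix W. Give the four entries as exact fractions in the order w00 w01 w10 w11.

obs A: pose=(-8,-7,E) → sL=60/113, sR=20/39, mL=-1090/4407, mR=-1210/4407
obs B: pose=(2,8,S) → sL=120/157, sR=24/37, mL=-1548/5809, mR=-2556/5809
sensor matrix S = [[60/113, 20/39], [120/157, 24/37]]; det S = -405760/8533421
solve [mL_A; mL_B] = S·[w00; w01] and [mR_A; mR_B] = S·[w10; w11]:
  w00 = 1/2, w01 = -1, w10 = -1, w11 = 1/2

1/2 -1 -1 1/2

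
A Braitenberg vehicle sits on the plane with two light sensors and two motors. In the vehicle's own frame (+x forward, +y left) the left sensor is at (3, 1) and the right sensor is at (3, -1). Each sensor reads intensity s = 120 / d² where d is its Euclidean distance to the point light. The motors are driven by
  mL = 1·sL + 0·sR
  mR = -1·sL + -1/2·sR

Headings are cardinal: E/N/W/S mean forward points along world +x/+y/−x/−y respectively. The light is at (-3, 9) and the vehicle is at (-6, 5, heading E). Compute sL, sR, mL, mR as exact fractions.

left sensor world pos  = (-3, 6); dL² = 9
right sensor world pos = (-3, 4); dR² = 25
sL = 120/9 = 40/3
sR = 120/25 = 24/5
mL = 1·sL + 0·sR = 40/3
mR = -1·sL + -1/2·sR = -236/15

40/3 24/5 40/3 -236/15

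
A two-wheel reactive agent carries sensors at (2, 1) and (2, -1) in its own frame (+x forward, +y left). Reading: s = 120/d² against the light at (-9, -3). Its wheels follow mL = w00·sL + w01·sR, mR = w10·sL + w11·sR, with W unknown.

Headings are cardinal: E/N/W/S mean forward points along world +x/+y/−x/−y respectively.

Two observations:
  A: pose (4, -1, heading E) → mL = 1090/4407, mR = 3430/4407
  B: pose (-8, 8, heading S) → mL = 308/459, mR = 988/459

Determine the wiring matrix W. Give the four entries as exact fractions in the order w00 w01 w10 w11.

obs A: pose=(4,-1,E) → sL=20/39, sR=60/113, mL=1090/4407, mR=3430/4407
obs B: pose=(-8,8,S) → sL=24/17, sR=40/27, mL=308/459, mR=988/459
sensor matrix S = [[20/39, 60/113], [24/17, 40/27]]; det S = 20480/2022813
solve [mL_A; mL_B] = S·[w00; w01] and [mR_A; mR_B] = S·[w10; w11]:
  w00 = 1, w01 = -1/2, w10 = 1, w11 = 1/2

1 -1/2 1 1/2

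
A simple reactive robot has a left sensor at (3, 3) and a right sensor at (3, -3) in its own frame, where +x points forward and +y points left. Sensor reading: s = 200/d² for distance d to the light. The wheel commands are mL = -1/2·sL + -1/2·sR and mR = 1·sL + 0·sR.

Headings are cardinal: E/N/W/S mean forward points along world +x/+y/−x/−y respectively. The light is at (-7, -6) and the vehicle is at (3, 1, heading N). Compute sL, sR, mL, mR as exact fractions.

left sensor world pos  = (0, 4); dL² = 149
right sensor world pos = (6, 4); dR² = 269
sL = 200/149 = 200/149
sR = 200/269 = 200/269
mL = -1/2·sL + -1/2·sR = -41800/40081
mR = 1·sL + 0·sR = 200/149

200/149 200/269 -41800/40081 200/149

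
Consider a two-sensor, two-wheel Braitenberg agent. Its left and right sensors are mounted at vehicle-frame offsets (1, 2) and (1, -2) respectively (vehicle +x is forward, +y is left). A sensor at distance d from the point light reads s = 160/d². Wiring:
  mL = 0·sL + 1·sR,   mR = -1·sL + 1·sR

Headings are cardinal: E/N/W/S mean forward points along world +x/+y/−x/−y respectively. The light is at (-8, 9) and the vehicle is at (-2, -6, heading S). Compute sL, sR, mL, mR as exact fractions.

1/2 10/17 10/17 3/34

left sensor world pos  = (0, -7); dL² = 320
right sensor world pos = (-4, -7); dR² = 272
sL = 160/320 = 1/2
sR = 160/272 = 10/17
mL = 0·sL + 1·sR = 10/17
mR = -1·sL + 1·sR = 3/34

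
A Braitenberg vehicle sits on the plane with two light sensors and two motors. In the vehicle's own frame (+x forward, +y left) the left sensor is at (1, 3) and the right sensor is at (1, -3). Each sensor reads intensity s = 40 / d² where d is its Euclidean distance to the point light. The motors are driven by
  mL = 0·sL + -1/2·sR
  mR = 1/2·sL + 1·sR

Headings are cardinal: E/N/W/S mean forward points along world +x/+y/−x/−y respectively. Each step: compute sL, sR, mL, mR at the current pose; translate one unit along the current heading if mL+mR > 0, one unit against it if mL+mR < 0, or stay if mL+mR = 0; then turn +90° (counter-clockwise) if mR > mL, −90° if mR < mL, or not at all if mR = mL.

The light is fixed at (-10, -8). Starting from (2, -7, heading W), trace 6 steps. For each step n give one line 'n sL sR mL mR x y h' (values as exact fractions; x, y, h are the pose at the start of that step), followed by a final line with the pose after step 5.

0 8/25 40/137 -20/137 1548/3425 2 -7 W
1 10/49 5/8 -5/16 285/392 1 -7 S
2 40/153 40/153 -20/153 20/51 1 -8 E
3 20/41 20/113 -10/113 1950/4633 2 -8 N
4 8/25 40/137 -20/137 1548/3425 2 -7 W
5 10/49 5/8 -5/16 285/392 1 -7 S
final 1 -8 E

n=0: pose=(2,-7,W); sL=8/25, sR=40/137; mL=-20/137, mR=1548/3425; mL+mR=1048/3425 → advance +1; mR−mL=2048/3425 → turn +1·90°
n=1: pose=(1,-7,S); sL=10/49, sR=5/8; mL=-5/16, mR=285/392; mL+mR=325/784 → advance +1; mR−mL=815/784 → turn +1·90°
n=2: pose=(1,-8,E); sL=40/153, sR=40/153; mL=-20/153, mR=20/51; mL+mR=40/153 → advance +1; mR−mL=80/153 → turn +1·90°
n=3: pose=(2,-8,N); sL=20/41, sR=20/113; mL=-10/113, mR=1950/4633; mL+mR=1540/4633 → advance +1; mR−mL=2360/4633 → turn +1·90°
n=4: pose=(2,-7,W); sL=8/25, sR=40/137; mL=-20/137, mR=1548/3425; mL+mR=1048/3425 → advance +1; mR−mL=2048/3425 → turn +1·90°
n=5: pose=(1,-7,S); sL=10/49, sR=5/8; mL=-5/16, mR=285/392; mL+mR=325/784 → advance +1; mR−mL=815/784 → turn +1·90°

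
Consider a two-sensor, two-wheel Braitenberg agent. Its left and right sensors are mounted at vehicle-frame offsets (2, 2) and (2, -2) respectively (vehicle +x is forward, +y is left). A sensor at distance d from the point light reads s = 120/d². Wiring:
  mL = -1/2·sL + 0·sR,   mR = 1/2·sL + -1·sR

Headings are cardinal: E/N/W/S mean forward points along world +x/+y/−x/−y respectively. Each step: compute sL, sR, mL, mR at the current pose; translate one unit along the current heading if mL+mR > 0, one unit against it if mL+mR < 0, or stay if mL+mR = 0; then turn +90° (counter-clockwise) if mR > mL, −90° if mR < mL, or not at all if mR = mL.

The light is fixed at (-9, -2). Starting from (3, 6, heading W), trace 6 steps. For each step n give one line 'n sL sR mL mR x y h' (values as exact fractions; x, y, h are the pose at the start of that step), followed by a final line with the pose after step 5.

n=0: pose=(3,6,W); sL=15/17, sR=3/5; mL=-15/34, mR=-27/170; mL+mR=-3/5 → advance -1; mR−mL=24/85 → turn +1·90°
n=1: pose=(4,6,S); sL=40/87, sR=120/157; mL=-20/87, mR=-7300/13659; mL+mR=-120/157 → advance -1; mR−mL=-4160/13659 → turn -1·90°
n=2: pose=(4,7,W); sL=12/17, sR=60/121; mL=-6/17, mR=-294/2057; mL+mR=-60/121 → advance -1; mR−mL=432/2057 → turn +1·90°
n=3: pose=(5,7,S); sL=24/61, sR=120/193; mL=-12/61, mR=-5004/11773; mL+mR=-120/193 → advance -1; mR−mL=-2688/11773 → turn -1·90°
n=4: pose=(5,8,W); sL=15/26, sR=5/12; mL=-15/52, mR=-5/39; mL+mR=-5/12 → advance -1; mR−mL=25/156 → turn +1·90°
n=5: pose=(6,8,S); sL=120/353, sR=120/233; mL=-60/353, mR=-28380/82249; mL+mR=-120/233 → advance -1; mR−mL=-14400/82249 → turn -1·90°

0 15/17 3/5 -15/34 -27/170 3 6 W
1 40/87 120/157 -20/87 -7300/13659 4 6 S
2 12/17 60/121 -6/17 -294/2057 4 7 W
3 24/61 120/193 -12/61 -5004/11773 5 7 S
4 15/26 5/12 -15/52 -5/39 5 8 W
5 120/353 120/233 -60/353 -28380/82249 6 8 S
final 6 9 W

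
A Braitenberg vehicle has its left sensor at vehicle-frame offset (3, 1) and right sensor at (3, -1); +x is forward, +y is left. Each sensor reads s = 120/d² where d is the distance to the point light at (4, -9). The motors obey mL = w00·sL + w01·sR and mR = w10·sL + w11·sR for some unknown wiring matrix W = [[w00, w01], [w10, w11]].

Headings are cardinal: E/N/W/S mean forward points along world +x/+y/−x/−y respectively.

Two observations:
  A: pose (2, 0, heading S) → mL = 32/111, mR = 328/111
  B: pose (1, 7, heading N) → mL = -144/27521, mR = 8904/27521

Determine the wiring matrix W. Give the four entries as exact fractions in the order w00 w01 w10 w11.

1/2 -1/2 1/2 1/2

obs A: pose=(2,0,S) → sL=120/37, sR=8/3, mL=32/111, mR=328/111
obs B: pose=(1,7,N) → sL=120/377, sR=24/73, mL=-144/27521, mR=8904/27521
sensor matrix S = [[120/37, 8/3], [120/377, 24/73]]; det S = 221440/1018277
solve [mL_A; mL_B] = S·[w00; w01] and [mR_A; mR_B] = S·[w10; w11]:
  w00 = 1/2, w01 = -1/2, w10 = 1/2, w11 = 1/2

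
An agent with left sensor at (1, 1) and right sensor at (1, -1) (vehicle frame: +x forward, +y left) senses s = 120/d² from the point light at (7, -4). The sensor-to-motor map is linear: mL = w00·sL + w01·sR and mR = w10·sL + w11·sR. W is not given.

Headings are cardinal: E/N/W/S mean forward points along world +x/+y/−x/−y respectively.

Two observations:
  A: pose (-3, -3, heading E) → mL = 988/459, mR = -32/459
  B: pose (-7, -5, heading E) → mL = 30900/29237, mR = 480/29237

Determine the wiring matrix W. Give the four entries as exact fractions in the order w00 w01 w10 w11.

obs A: pose=(-3,-3,E) → sL=24/17, sR=40/27, mL=988/459, mR=-32/459
obs B: pose=(-7,-5,E) → sL=120/169, sR=120/173, mL=30900/29237, mR=480/29237
sensor matrix S = [[24/17, 40/27], [120/169, 120/173]]; det S = -325120/4473261
solve [mL_A; mL_B] = S·[w00; w01] and [mR_A; mR_B] = S·[w10; w11]:
  w00 = 1, w01 = 1/2, w10 = 1, w11 = -1

1 1/2 1 -1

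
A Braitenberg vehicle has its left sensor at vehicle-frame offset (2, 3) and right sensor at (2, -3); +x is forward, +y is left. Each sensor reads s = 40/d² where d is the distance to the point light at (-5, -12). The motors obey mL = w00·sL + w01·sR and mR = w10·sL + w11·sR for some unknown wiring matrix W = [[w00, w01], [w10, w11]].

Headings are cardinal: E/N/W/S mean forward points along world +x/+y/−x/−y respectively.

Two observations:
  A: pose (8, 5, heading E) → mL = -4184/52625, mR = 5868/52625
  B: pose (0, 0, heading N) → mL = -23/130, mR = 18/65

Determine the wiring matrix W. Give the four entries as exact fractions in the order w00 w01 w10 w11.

obs A: pose=(8,5,E) → sL=8/125, sR=40/421, mL=-4184/52625, mR=5868/52625
obs B: pose=(0,0,N) → sL=1/5, sR=2/13, mL=-23/130, mR=18/65
sensor matrix S = [[8/125, 40/421], [1/5, 2/13]]; det S = -6264/684125
solve [mL_A; mL_B] = S·[w00; w01] and [mR_A; mR_B] = S·[w10; w11]:
  w00 = -1/2, w01 = -1/2, w10 = 1, w11 = 1/2

-1/2 -1/2 1 1/2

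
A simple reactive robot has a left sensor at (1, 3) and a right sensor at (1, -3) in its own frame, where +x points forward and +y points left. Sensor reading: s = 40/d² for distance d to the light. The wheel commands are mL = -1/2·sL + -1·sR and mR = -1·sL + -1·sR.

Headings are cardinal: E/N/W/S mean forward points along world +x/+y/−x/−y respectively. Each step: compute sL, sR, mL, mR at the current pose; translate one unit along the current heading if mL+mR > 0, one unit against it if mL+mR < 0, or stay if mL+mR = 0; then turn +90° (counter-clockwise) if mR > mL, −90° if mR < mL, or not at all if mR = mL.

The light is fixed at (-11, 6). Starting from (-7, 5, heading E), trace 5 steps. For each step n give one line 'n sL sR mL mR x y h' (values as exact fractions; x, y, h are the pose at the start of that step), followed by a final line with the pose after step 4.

0 40/29 40/41 -1980/1189 -2800/1189 -7 5 E
1 1 10 -21/2 -11 -8 5 S
2 40/13 40/13 -60/13 -80/13 -8 6 W
3 20 4/5 -54/5 -104/5 -7 6 N
4 40/29 40/41 -1980/1189 -2800/1189 -7 5 E
final -8 5 S

n=0: pose=(-7,5,E); sL=40/29, sR=40/41; mL=-1980/1189, mR=-2800/1189; mL+mR=-4780/1189 → advance -1; mR−mL=-20/29 → turn -1·90°
n=1: pose=(-8,5,S); sL=1, sR=10; mL=-21/2, mR=-11; mL+mR=-43/2 → advance -1; mR−mL=-1/2 → turn -1·90°
n=2: pose=(-8,6,W); sL=40/13, sR=40/13; mL=-60/13, mR=-80/13; mL+mR=-140/13 → advance -1; mR−mL=-20/13 → turn -1·90°
n=3: pose=(-7,6,N); sL=20, sR=4/5; mL=-54/5, mR=-104/5; mL+mR=-158/5 → advance -1; mR−mL=-10 → turn -1·90°
n=4: pose=(-7,5,E); sL=40/29, sR=40/41; mL=-1980/1189, mR=-2800/1189; mL+mR=-4780/1189 → advance -1; mR−mL=-20/29 → turn -1·90°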